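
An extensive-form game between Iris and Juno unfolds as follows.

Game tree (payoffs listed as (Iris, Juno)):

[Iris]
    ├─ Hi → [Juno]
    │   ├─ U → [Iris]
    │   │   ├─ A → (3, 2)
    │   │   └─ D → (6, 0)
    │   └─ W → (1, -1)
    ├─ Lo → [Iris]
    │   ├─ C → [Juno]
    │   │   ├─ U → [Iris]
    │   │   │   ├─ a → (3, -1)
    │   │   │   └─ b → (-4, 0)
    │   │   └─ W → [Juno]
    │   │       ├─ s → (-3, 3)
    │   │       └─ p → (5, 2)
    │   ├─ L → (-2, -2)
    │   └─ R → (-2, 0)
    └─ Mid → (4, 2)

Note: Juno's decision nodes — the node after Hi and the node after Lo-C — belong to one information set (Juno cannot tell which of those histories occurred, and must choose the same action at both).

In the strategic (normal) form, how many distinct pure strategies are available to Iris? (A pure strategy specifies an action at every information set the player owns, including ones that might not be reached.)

36

Iris owns the root with actions {Hi, Lo, Mid} — three choices.
Iris owns the node after Lo with actions {C, L, R} — three choices.
Iris owns the node after Hi-U with actions {A, D} — two choices.
Iris owns the node after Lo-C-U with actions {a, b} — two choices.
A pure strategy fixes one action at each information set independently, so the count is the product 3 × 3 × 2 × 2 = 36.
(For reference, Juno has 4 pure strategies, giving a 36×4 normal-form matrix.)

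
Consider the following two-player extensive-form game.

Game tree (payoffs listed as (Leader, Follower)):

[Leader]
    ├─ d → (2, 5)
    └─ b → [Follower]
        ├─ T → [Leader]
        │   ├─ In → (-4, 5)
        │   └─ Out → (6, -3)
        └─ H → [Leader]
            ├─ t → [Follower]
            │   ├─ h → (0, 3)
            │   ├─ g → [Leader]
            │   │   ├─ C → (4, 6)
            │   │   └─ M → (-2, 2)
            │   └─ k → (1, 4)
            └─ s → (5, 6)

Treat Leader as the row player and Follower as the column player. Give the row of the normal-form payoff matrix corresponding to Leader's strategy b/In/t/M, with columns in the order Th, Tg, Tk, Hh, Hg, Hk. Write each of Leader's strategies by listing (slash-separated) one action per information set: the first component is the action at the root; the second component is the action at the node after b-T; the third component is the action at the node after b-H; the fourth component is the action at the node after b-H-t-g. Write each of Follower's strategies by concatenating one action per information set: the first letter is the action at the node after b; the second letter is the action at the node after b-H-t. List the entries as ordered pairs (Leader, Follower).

vs Th: Leader plays b → Follower plays T at [b] → Leader plays In at [b-T] → (-4, 5)
vs Tg: Leader plays b → Follower plays T at [b] → Leader plays In at [b-T] → (-4, 5)
vs Tk: Leader plays b → Follower plays T at [b] → Leader plays In at [b-T] → (-4, 5)
vs Hh: Leader plays b → Follower plays H at [b] → Leader plays t at [b-H] → Follower plays h at [b-H-t] → (0, 3)
vs Hg: Leader plays b → Follower plays H at [b] → Leader plays t at [b-H] → Follower plays g at [b-H-t] → Leader plays M at [b-H-t-g] → (-2, 2)
vs Hk: Leader plays b → Follower plays H at [b] → Leader plays t at [b-H] → Follower plays k at [b-H-t] → (1, 4)

(-4,5) (-4,5) (-4,5) (0,3) (-2,2) (1,4)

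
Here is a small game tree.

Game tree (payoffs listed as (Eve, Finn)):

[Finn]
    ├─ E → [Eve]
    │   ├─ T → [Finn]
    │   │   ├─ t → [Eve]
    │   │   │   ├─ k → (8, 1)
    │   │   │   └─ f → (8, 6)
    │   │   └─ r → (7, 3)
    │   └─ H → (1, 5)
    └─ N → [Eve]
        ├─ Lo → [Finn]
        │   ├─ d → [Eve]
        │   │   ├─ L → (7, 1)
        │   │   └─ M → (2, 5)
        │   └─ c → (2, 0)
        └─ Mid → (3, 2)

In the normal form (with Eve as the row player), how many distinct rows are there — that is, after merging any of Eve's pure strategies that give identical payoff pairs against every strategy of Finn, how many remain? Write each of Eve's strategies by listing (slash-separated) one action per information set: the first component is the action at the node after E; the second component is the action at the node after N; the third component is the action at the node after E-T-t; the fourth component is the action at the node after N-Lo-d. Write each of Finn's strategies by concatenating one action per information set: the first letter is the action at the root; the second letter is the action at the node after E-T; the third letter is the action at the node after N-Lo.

Eve has 16 pure strategies: T/Lo/k/L, T/Lo/k/M, T/Lo/f/L, T/Lo/f/M, T/Mid/k/L, T/Mid/k/M, T/Mid/f/L, T/Mid/f/M, H/Lo/k/L, H/Lo/k/M, H/Lo/f/L, H/Lo/f/M, H/Mid/k/L, H/Mid/k/M, H/Mid/f/L, H/Mid/f/M. Columns: Etd, Etc, Erd, Erc, Ntd, Ntc, Nrd, Nrc.
{T/Lo/k/L} → row (8,1) (8,1) (7,3) (7,3) (7,1) (2,0) (7,1) (2,0)
{T/Lo/k/M} → row (8,1) (8,1) (7,3) (7,3) (2,5) (2,0) (2,5) (2,0)
{T/Lo/f/L} → row (8,6) (8,6) (7,3) (7,3) (7,1) (2,0) (7,1) (2,0)
{T/Lo/f/M} → row (8,6) (8,6) (7,3) (7,3) (2,5) (2,0) (2,5) (2,0)
{T/Mid/k/L, T/Mid/k/M} → row (8,1) (8,1) (7,3) (7,3) (3,2) (3,2) (3,2) (3,2)
{T/Mid/f/L, T/Mid/f/M} → row (8,6) (8,6) (7,3) (7,3) (3,2) (3,2) (3,2) (3,2)
{H/Lo/k/L, H/Lo/f/L} → row (1,5) (1,5) (1,5) (1,5) (7,1) (2,0) (7,1) (2,0)
{H/Lo/k/M, H/Lo/f/M} → row (1,5) (1,5) (1,5) (1,5) (2,5) (2,0) (2,5) (2,0)
{H/Mid/k/L, H/Mid/k/M, H/Mid/f/L, H/Mid/f/M} → row (1,5) (1,5) (1,5) (1,5) (3,2) (3,2) (3,2) (3,2)
That's 9 distinct rows out of 16 strategies.

9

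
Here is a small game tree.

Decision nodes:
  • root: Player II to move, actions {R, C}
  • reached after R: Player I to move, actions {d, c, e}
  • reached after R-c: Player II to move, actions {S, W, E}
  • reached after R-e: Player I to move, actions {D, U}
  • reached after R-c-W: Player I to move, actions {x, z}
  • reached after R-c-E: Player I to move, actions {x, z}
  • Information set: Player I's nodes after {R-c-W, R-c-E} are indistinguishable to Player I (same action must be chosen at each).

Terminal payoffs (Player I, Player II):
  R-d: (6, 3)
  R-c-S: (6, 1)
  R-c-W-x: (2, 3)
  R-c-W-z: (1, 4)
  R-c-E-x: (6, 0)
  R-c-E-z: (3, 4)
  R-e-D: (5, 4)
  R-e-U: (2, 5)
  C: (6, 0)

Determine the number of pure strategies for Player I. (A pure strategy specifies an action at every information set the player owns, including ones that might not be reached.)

12

Player I owns the node after R with actions {d, c, e} — three choices.
Player I owns the node after R-e with actions {D, U} — two choices.
Player I owns the information set {R-c-W, R-c-E} with actions {x, z} — two choices.
A pure strategy fixes one action at each information set independently, so the count is the product 3 × 2 × 2 = 12.
(For reference, Player II has 6 pure strategies, giving a 12×6 normal-form matrix.)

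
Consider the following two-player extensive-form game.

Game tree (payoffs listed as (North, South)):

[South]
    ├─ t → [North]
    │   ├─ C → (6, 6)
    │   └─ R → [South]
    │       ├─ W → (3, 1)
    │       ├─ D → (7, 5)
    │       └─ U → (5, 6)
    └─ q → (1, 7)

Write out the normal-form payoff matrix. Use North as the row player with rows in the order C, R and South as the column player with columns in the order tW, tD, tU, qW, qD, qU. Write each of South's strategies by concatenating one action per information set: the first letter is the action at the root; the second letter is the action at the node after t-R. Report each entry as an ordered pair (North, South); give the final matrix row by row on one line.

Row C: tW→(6,6), tD→(6,6), tU→(6,6), qW→(1,7), qD→(1,7), qU→(1,7)
Row R: tW→(3,1), tD→(7,5), tU→(5,6), qW→(1,7), qD→(1,7), qU→(1,7)

C: (6,6) (6,6) (6,6) (1,7) (1,7) (1,7) | R: (3,1) (7,5) (5,6) (1,7) (1,7) (1,7)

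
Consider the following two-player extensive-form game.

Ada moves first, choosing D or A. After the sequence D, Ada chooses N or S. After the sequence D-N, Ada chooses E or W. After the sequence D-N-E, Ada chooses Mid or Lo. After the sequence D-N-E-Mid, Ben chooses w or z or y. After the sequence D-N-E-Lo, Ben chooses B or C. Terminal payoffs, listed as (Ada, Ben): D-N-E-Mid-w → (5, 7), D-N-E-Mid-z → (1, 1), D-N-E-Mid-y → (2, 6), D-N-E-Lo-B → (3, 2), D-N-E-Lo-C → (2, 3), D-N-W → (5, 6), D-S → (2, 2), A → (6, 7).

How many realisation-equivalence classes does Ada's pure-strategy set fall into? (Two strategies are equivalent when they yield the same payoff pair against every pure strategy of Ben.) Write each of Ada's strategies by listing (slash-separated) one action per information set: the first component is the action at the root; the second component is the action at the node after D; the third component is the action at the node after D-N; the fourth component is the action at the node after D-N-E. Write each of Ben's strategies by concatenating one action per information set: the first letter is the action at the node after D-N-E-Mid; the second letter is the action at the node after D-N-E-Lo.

5

Ada has 16 pure strategies: D/N/E/Mid, D/N/E/Lo, D/N/W/Mid, D/N/W/Lo, D/S/E/Mid, D/S/E/Lo, D/S/W/Mid, D/S/W/Lo, A/N/E/Mid, A/N/E/Lo, A/N/W/Mid, A/N/W/Lo, A/S/E/Mid, A/S/E/Lo, A/S/W/Mid, A/S/W/Lo. Columns: wB, wC, zB, zC, yB, yC.
{D/N/E/Mid} → row (5,7) (5,7) (1,1) (1,1) (2,6) (2,6)
{D/N/E/Lo} → row (3,2) (2,3) (3,2) (2,3) (3,2) (2,3)
{D/N/W/Mid, D/N/W/Lo} → row (5,6) (5,6) (5,6) (5,6) (5,6) (5,6)
{D/S/E/Mid, D/S/E/Lo, D/S/W/Mid, D/S/W/Lo} → row (2,2) (2,2) (2,2) (2,2) (2,2) (2,2)
{A/N/E/Mid, A/N/E/Lo, A/N/W/Mid, A/N/W/Lo, A/S/E/Mid, A/S/E/Lo, A/S/W/Mid, A/S/W/Lo} → row (6,7) (6,7) (6,7) (6,7) (6,7) (6,7)
That's 5 distinct rows out of 16 strategies.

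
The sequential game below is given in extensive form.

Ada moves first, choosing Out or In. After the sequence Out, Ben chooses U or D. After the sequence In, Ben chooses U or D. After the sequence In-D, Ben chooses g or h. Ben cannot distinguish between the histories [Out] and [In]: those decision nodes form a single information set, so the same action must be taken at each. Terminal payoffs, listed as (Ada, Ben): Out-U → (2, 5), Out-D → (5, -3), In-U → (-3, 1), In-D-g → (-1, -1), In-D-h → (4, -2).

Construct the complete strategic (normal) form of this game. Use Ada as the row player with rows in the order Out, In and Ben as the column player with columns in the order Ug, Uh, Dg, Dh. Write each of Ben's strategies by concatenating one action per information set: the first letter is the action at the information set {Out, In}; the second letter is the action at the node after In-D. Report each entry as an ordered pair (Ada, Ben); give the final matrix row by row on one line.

Out: (2,5) (2,5) (5,-3) (5,-3) | In: (-3,1) (-3,1) (-1,-1) (4,-2)

           Ug       Uh       Dg       Dh
 Out    (2,5)    (2,5)   (5,-3)   (5,-3)
  In   (-3,1)   (-3,1)  (-1,-1)   (4,-2)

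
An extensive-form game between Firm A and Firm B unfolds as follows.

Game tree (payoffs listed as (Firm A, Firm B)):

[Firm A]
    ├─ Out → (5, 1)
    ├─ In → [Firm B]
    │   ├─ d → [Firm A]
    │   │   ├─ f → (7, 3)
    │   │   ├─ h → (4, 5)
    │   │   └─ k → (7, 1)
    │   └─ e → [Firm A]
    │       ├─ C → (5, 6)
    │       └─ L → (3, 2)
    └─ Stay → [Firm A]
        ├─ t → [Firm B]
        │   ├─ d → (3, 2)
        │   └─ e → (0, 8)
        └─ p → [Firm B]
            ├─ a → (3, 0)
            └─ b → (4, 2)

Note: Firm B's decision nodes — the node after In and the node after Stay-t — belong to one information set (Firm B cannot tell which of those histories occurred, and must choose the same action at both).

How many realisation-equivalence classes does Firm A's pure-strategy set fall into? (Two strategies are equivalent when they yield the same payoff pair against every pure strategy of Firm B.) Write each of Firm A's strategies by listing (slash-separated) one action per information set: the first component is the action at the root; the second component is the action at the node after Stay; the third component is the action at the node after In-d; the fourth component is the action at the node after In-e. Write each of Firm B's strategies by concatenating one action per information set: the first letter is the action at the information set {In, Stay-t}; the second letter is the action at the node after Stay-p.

9

Firm A has 36 pure strategies: Out/t/f/C, Out/t/f/L, Out/t/h/C, Out/t/h/L, Out/t/k/C, Out/t/k/L, Out/p/f/C, Out/p/f/L, Out/p/h/C, Out/p/h/L, Out/p/k/C, Out/p/k/L, In/t/f/C, In/t/f/L, In/t/h/C, In/t/h/L, In/t/k/C, In/t/k/L, In/p/f/C, In/p/f/L, In/p/h/C, In/p/h/L, In/p/k/C, In/p/k/L, Stay/t/f/C, Stay/t/f/L, Stay/t/h/C, Stay/t/h/L, Stay/t/k/C, Stay/t/k/L, Stay/p/f/C, Stay/p/f/L, Stay/p/h/C, Stay/p/h/L, Stay/p/k/C, Stay/p/k/L. Columns: da, db, ea, eb.
{Out/t/f/C, Out/t/f/L, Out/t/h/C, Out/t/h/L, Out/t/k/C, Out/t/k/L, Out/p/f/C, Out/p/f/L, Out/p/h/C, Out/p/h/L, Out/p/k/C, Out/p/k/L} → row (5,1) (5,1) (5,1) (5,1)
{In/t/f/C, In/p/f/C} → row (7,3) (7,3) (5,6) (5,6)
{In/t/f/L, In/p/f/L} → row (7,3) (7,3) (3,2) (3,2)
{In/t/h/C, In/p/h/C} → row (4,5) (4,5) (5,6) (5,6)
{In/t/h/L, In/p/h/L} → row (4,5) (4,5) (3,2) (3,2)
{In/t/k/C, In/p/k/C} → row (7,1) (7,1) (5,6) (5,6)
{In/t/k/L, In/p/k/L} → row (7,1) (7,1) (3,2) (3,2)
{Stay/t/f/C, Stay/t/f/L, Stay/t/h/C, Stay/t/h/L, Stay/t/k/C, Stay/t/k/L} → row (3,2) (3,2) (0,8) (0,8)
{Stay/p/f/C, Stay/p/f/L, Stay/p/h/C, Stay/p/h/L, Stay/p/k/C, Stay/p/k/L} → row (3,0) (4,2) (3,0) (4,2)
That's 9 distinct rows out of 36 strategies.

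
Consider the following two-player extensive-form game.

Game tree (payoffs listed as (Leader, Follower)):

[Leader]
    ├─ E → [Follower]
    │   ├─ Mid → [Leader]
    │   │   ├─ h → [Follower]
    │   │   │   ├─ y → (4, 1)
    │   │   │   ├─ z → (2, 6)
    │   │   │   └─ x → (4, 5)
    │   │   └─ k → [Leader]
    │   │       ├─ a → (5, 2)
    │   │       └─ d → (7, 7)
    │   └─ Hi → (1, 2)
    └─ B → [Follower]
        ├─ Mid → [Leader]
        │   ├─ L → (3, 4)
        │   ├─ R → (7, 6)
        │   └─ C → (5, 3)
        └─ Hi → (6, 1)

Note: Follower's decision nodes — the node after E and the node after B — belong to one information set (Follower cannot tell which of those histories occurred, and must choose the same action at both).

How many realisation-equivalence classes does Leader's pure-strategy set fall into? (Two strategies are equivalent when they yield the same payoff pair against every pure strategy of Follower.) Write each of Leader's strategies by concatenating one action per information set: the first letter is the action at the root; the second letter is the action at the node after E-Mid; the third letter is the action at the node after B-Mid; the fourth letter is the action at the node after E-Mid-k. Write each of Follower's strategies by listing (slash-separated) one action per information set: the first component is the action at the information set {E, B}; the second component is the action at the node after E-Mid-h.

6

Leader has 24 pure strategies: EhLa, EhLd, EhRa, EhRd, EhCa, EhCd, EkLa, EkLd, EkRa, EkRd, EkCa, EkCd, BhLa, BhLd, BhRa, BhRd, BhCa, BhCd, BkLa, BkLd, BkRa, BkRd, BkCa, BkCd. Columns: Mid/y, Mid/z, Mid/x, Hi/y, Hi/z, Hi/x.
{EhLa, EhLd, EhRa, EhRd, EhCa, EhCd} → row (4,1) (2,6) (4,5) (1,2) (1,2) (1,2)
{EkLa, EkRa, EkCa} → row (5,2) (5,2) (5,2) (1,2) (1,2) (1,2)
{EkLd, EkRd, EkCd} → row (7,7) (7,7) (7,7) (1,2) (1,2) (1,2)
{BhLa, BhLd, BkLa, BkLd} → row (3,4) (3,4) (3,4) (6,1) (6,1) (6,1)
{BhRa, BhRd, BkRa, BkRd} → row (7,6) (7,6) (7,6) (6,1) (6,1) (6,1)
{BhCa, BhCd, BkCa, BkCd} → row (5,3) (5,3) (5,3) (6,1) (6,1) (6,1)
That's 6 distinct rows out of 24 strategies.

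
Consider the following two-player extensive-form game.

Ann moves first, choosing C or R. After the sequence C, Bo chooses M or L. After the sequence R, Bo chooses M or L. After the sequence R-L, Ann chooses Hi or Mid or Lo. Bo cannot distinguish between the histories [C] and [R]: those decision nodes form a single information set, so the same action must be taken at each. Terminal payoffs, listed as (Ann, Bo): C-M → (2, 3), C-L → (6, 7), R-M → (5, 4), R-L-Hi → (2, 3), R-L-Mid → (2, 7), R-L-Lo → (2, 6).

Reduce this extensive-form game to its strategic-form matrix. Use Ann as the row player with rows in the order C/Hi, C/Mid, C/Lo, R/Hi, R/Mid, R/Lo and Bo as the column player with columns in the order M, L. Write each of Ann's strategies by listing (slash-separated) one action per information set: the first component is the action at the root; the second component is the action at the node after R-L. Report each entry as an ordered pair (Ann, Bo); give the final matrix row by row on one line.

Row C/Hi: M→(2,3), L→(6,7)
Row C/Mid: M→(2,3), L→(6,7)
Row C/Lo: M→(2,3), L→(6,7)
Row R/Hi: M→(5,4), L→(2,3)
Row R/Mid: M→(5,4), L→(2,7)
Row R/Lo: M→(5,4), L→(2,6)

C/Hi: (2,3) (6,7) | C/Mid: (2,3) (6,7) | C/Lo: (2,3) (6,7) | R/Hi: (5,4) (2,3) | R/Mid: (5,4) (2,7) | R/Lo: (5,4) (2,6)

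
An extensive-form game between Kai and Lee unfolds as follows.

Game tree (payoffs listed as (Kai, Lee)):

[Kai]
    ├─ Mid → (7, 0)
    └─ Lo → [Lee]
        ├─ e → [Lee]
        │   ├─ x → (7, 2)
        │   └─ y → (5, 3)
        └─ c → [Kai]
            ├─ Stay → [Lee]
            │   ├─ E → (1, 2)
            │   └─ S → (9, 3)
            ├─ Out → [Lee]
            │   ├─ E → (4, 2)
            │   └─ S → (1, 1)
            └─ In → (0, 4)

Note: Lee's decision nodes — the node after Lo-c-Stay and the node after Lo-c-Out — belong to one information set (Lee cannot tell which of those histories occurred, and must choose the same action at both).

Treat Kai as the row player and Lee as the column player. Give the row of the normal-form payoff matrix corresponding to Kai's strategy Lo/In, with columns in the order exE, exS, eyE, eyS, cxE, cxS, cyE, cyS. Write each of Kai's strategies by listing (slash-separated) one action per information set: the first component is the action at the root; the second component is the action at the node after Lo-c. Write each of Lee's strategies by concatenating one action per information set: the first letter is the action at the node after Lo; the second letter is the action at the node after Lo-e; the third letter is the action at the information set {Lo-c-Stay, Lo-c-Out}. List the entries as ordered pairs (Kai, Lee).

(7,2) (7,2) (5,3) (5,3) (0,4) (0,4) (0,4) (0,4)

vs exE: Kai plays Lo → Lee plays e at [Lo] → Lee plays x at [Lo-e] → (7, 2)
vs exS: Kai plays Lo → Lee plays e at [Lo] → Lee plays x at [Lo-e] → (7, 2)
vs eyE: Kai plays Lo → Lee plays e at [Lo] → Lee plays y at [Lo-e] → (5, 3)
vs eyS: Kai plays Lo → Lee plays e at [Lo] → Lee plays y at [Lo-e] → (5, 3)
vs cxE: Kai plays Lo → Lee plays c at [Lo] → Kai plays In at [Lo-c] → (0, 4)
vs cxS: Kai plays Lo → Lee plays c at [Lo] → Kai plays In at [Lo-c] → (0, 4)
vs cyE: Kai plays Lo → Lee plays c at [Lo] → Kai plays In at [Lo-c] → (0, 4)
vs cyS: Kai plays Lo → Lee plays c at [Lo] → Kai plays In at [Lo-c] → (0, 4)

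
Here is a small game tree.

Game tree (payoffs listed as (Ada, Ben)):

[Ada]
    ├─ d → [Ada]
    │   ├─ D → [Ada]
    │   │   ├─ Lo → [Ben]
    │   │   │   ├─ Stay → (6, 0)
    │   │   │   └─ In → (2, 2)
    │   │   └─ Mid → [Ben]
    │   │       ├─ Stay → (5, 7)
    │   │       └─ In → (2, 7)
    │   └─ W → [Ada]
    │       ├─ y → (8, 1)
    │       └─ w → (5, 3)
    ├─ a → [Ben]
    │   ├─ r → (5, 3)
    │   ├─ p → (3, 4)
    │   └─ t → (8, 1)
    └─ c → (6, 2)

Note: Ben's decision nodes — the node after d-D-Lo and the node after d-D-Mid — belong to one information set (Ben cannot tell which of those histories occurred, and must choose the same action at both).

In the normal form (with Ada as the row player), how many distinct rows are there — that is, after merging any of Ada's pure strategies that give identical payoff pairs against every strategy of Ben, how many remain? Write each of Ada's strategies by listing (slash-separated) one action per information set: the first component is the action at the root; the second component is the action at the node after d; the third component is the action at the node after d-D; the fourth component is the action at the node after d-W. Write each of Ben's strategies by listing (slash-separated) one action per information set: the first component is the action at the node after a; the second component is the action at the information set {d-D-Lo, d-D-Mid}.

Ada has 24 pure strategies: d/D/Lo/y, d/D/Lo/w, d/D/Mid/y, d/D/Mid/w, d/W/Lo/y, d/W/Lo/w, d/W/Mid/y, d/W/Mid/w, a/D/Lo/y, a/D/Lo/w, a/D/Mid/y, a/D/Mid/w, a/W/Lo/y, a/W/Lo/w, a/W/Mid/y, a/W/Mid/w, c/D/Lo/y, c/D/Lo/w, c/D/Mid/y, c/D/Mid/w, c/W/Lo/y, c/W/Lo/w, c/W/Mid/y, c/W/Mid/w. Columns: r/Stay, r/In, p/Stay, p/In, t/Stay, t/In.
{d/D/Lo/y, d/D/Lo/w} → row (6,0) (2,2) (6,0) (2,2) (6,0) (2,2)
{d/D/Mid/y, d/D/Mid/w} → row (5,7) (2,7) (5,7) (2,7) (5,7) (2,7)
{d/W/Lo/y, d/W/Mid/y} → row (8,1) (8,1) (8,1) (8,1) (8,1) (8,1)
{d/W/Lo/w, d/W/Mid/w} → row (5,3) (5,3) (5,3) (5,3) (5,3) (5,3)
{a/D/Lo/y, a/D/Lo/w, a/D/Mid/y, a/D/Mid/w, a/W/Lo/y, a/W/Lo/w, a/W/Mid/y, a/W/Mid/w} → row (5,3) (5,3) (3,4) (3,4) (8,1) (8,1)
{c/D/Lo/y, c/D/Lo/w, c/D/Mid/y, c/D/Mid/w, c/W/Lo/y, c/W/Lo/w, c/W/Mid/y, c/W/Mid/w} → row (6,2) (6,2) (6,2) (6,2) (6,2) (6,2)
That's 6 distinct rows out of 24 strategies.

6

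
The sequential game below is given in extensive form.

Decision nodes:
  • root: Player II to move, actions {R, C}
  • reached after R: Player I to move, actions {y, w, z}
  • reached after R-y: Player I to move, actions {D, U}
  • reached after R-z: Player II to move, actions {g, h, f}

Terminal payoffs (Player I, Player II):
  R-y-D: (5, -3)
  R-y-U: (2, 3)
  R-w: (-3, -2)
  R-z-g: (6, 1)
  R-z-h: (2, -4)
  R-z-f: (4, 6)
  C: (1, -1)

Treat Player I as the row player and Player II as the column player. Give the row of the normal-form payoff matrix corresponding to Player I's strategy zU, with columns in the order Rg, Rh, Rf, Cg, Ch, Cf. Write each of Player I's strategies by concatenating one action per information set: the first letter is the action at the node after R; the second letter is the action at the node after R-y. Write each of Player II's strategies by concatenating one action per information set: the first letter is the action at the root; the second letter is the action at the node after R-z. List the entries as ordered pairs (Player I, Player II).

vs Rg: Player II plays R → Player I plays z at [R] → Player II plays g at [R-z] → (6, 1)
vs Rh: Player II plays R → Player I plays z at [R] → Player II plays h at [R-z] → (2, -4)
vs Rf: Player II plays R → Player I plays z at [R] → Player II plays f at [R-z] → (4, 6)
vs Cg: Player II plays C → (1, -1)
vs Ch: Player II plays C → (1, -1)
vs Cf: Player II plays C → (1, -1)

(6,1) (2,-4) (4,6) (1,-1) (1,-1) (1,-1)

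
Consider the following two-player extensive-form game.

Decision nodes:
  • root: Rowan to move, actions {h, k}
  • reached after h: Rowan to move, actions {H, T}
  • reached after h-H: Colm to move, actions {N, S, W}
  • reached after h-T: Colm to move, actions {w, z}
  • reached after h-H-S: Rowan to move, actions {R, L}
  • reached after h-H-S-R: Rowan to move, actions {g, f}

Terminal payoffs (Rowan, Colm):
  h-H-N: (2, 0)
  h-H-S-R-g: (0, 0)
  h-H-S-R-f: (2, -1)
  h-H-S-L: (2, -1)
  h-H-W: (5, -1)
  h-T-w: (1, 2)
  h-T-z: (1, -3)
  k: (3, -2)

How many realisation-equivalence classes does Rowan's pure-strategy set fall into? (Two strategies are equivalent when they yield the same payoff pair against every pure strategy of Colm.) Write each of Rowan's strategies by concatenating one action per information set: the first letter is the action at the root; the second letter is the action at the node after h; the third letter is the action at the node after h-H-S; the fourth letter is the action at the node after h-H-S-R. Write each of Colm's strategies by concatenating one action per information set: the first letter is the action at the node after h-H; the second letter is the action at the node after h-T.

4

Rowan has 16 pure strategies: hHRg, hHRf, hHLg, hHLf, hTRg, hTRf, hTLg, hTLf, kHRg, kHRf, kHLg, kHLf, kTRg, kTRf, kTLg, kTLf. Columns: Nw, Nz, Sw, Sz, Ww, Wz.
{hHRg} → row (2,0) (2,0) (0,0) (0,0) (5,-1) (5,-1)
{hHRf, hHLg, hHLf} → row (2,0) (2,0) (2,-1) (2,-1) (5,-1) (5,-1)
{hTRg, hTRf, hTLg, hTLf} → row (1,2) (1,-3) (1,2) (1,-3) (1,2) (1,-3)
{kHRg, kHRf, kHLg, kHLf, kTRg, kTRf, kTLg, kTLf} → row (3,-2) (3,-2) (3,-2) (3,-2) (3,-2) (3,-2)
That's 4 distinct rows out of 16 strategies.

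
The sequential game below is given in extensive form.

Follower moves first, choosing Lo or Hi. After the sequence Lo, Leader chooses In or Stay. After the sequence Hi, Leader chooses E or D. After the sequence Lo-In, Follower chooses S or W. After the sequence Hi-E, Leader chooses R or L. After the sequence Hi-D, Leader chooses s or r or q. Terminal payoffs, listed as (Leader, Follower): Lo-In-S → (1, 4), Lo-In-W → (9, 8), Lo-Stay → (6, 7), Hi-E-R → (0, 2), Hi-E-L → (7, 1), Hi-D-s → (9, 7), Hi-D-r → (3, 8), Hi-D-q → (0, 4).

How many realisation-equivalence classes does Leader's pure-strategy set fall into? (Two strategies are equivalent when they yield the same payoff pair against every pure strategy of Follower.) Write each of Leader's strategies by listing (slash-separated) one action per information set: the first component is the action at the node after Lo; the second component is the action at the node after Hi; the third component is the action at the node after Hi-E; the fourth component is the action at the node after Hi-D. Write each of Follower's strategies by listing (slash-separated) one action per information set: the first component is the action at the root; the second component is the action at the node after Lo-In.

10

Leader has 24 pure strategies: In/E/R/s, In/E/R/r, In/E/R/q, In/E/L/s, In/E/L/r, In/E/L/q, In/D/R/s, In/D/R/r, In/D/R/q, In/D/L/s, In/D/L/r, In/D/L/q, Stay/E/R/s, Stay/E/R/r, Stay/E/R/q, Stay/E/L/s, Stay/E/L/r, Stay/E/L/q, Stay/D/R/s, Stay/D/R/r, Stay/D/R/q, Stay/D/L/s, Stay/D/L/r, Stay/D/L/q. Columns: Lo/S, Lo/W, Hi/S, Hi/W.
{In/E/R/s, In/E/R/r, In/E/R/q} → row (1,4) (9,8) (0,2) (0,2)
{In/E/L/s, In/E/L/r, In/E/L/q} → row (1,4) (9,8) (7,1) (7,1)
{In/D/R/s, In/D/L/s} → row (1,4) (9,8) (9,7) (9,7)
{In/D/R/r, In/D/L/r} → row (1,4) (9,8) (3,8) (3,8)
{In/D/R/q, In/D/L/q} → row (1,4) (9,8) (0,4) (0,4)
{Stay/E/R/s, Stay/E/R/r, Stay/E/R/q} → row (6,7) (6,7) (0,2) (0,2)
{Stay/E/L/s, Stay/E/L/r, Stay/E/L/q} → row (6,7) (6,7) (7,1) (7,1)
{Stay/D/R/s, Stay/D/L/s} → row (6,7) (6,7) (9,7) (9,7)
{Stay/D/R/r, Stay/D/L/r} → row (6,7) (6,7) (3,8) (3,8)
{Stay/D/R/q, Stay/D/L/q} → row (6,7) (6,7) (0,4) (0,4)
That's 10 distinct rows out of 24 strategies.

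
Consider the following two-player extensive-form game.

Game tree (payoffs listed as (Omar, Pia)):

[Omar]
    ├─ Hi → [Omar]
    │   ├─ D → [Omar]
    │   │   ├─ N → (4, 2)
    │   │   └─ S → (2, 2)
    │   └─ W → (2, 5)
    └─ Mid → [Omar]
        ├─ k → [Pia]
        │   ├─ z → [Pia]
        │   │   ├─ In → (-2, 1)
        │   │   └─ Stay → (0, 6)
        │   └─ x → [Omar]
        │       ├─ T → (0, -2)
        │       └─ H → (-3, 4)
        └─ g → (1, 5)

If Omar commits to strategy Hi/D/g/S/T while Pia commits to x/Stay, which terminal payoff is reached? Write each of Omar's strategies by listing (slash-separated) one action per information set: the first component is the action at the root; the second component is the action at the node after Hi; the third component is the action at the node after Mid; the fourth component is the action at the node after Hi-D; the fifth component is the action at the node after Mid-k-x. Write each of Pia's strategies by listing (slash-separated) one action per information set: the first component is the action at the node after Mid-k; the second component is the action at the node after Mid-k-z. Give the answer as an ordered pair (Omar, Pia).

Trace the play path from the root:
  Omar plays Hi
  Omar plays D at [Hi]
  Omar plays S at [Hi-D]
→ terminal payoff (2, 2).
(Omar's choice at the node after Mid is never reached on this path, so it doesn't affect the outcome.)

(2, 2)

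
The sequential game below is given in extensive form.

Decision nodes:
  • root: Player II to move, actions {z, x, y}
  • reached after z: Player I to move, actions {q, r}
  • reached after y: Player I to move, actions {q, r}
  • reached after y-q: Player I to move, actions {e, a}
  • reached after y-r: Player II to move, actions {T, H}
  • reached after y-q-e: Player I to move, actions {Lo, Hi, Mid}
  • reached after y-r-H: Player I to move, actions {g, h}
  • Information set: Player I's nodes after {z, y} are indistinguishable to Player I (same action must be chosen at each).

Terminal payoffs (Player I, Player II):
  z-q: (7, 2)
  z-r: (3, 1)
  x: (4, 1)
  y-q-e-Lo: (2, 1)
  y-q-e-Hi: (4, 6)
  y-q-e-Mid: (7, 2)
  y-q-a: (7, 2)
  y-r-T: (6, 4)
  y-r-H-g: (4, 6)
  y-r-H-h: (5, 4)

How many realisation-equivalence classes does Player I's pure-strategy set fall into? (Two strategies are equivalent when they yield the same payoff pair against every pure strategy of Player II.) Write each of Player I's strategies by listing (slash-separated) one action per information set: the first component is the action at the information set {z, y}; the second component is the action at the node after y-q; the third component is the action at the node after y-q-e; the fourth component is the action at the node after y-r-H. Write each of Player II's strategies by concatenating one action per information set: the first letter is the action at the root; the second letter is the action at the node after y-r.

Player I has 24 pure strategies: q/e/Lo/g, q/e/Lo/h, q/e/Hi/g, q/e/Hi/h, q/e/Mid/g, q/e/Mid/h, q/a/Lo/g, q/a/Lo/h, q/a/Hi/g, q/a/Hi/h, q/a/Mid/g, q/a/Mid/h, r/e/Lo/g, r/e/Lo/h, r/e/Hi/g, r/e/Hi/h, r/e/Mid/g, r/e/Mid/h, r/a/Lo/g, r/a/Lo/h, r/a/Hi/g, r/a/Hi/h, r/a/Mid/g, r/a/Mid/h. Columns: zT, zH, xT, xH, yT, yH.
{q/e/Lo/g, q/e/Lo/h} → row (7,2) (7,2) (4,1) (4,1) (2,1) (2,1)
{q/e/Hi/g, q/e/Hi/h} → row (7,2) (7,2) (4,1) (4,1) (4,6) (4,6)
{q/e/Mid/g, q/e/Mid/h, q/a/Lo/g, q/a/Lo/h, q/a/Hi/g, q/a/Hi/h, q/a/Mid/g, q/a/Mid/h} → row (7,2) (7,2) (4,1) (4,1) (7,2) (7,2)
{r/e/Lo/g, r/e/Hi/g, r/e/Mid/g, r/a/Lo/g, r/a/Hi/g, r/a/Mid/g} → row (3,1) (3,1) (4,1) (4,1) (6,4) (4,6)
{r/e/Lo/h, r/e/Hi/h, r/e/Mid/h, r/a/Lo/h, r/a/Hi/h, r/a/Mid/h} → row (3,1) (3,1) (4,1) (4,1) (6,4) (5,4)
That's 5 distinct rows out of 24 strategies.

5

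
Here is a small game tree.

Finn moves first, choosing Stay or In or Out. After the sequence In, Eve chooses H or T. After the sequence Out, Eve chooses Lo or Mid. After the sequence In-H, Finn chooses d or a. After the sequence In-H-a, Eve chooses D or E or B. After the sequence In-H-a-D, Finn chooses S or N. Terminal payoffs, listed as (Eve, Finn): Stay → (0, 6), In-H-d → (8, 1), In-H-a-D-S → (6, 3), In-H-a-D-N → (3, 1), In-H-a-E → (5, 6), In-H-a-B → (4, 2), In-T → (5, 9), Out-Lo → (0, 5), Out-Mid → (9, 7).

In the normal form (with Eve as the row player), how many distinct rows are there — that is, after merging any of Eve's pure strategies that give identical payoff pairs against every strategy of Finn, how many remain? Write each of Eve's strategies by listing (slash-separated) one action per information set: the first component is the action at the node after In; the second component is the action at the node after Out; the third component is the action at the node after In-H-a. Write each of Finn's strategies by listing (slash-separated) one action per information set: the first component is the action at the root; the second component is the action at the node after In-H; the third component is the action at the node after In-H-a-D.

8

Eve has 12 pure strategies: H/Lo/D, H/Lo/E, H/Lo/B, H/Mid/D, H/Mid/E, H/Mid/B, T/Lo/D, T/Lo/E, T/Lo/B, T/Mid/D, T/Mid/E, T/Mid/B. Columns: Stay/d/S, Stay/d/N, Stay/a/S, Stay/a/N, In/d/S, In/d/N, In/a/S, In/a/N, Out/d/S, Out/d/N, Out/a/S, Out/a/N.
{H/Lo/D} → row (0,6) (0,6) (0,6) (0,6) (8,1) (8,1) (6,3) (3,1) (0,5) (0,5) (0,5) (0,5)
{H/Lo/E} → row (0,6) (0,6) (0,6) (0,6) (8,1) (8,1) (5,6) (5,6) (0,5) (0,5) (0,5) (0,5)
{H/Lo/B} → row (0,6) (0,6) (0,6) (0,6) (8,1) (8,1) (4,2) (4,2) (0,5) (0,5) (0,5) (0,5)
{H/Mid/D} → row (0,6) (0,6) (0,6) (0,6) (8,1) (8,1) (6,3) (3,1) (9,7) (9,7) (9,7) (9,7)
{H/Mid/E} → row (0,6) (0,6) (0,6) (0,6) (8,1) (8,1) (5,6) (5,6) (9,7) (9,7) (9,7) (9,7)
{H/Mid/B} → row (0,6) (0,6) (0,6) (0,6) (8,1) (8,1) (4,2) (4,2) (9,7) (9,7) (9,7) (9,7)
{T/Lo/D, T/Lo/E, T/Lo/B} → row (0,6) (0,6) (0,6) (0,6) (5,9) (5,9) (5,9) (5,9) (0,5) (0,5) (0,5) (0,5)
{T/Mid/D, T/Mid/E, T/Mid/B} → row (0,6) (0,6) (0,6) (0,6) (5,9) (5,9) (5,9) (5,9) (9,7) (9,7) (9,7) (9,7)
That's 8 distinct rows out of 12 strategies.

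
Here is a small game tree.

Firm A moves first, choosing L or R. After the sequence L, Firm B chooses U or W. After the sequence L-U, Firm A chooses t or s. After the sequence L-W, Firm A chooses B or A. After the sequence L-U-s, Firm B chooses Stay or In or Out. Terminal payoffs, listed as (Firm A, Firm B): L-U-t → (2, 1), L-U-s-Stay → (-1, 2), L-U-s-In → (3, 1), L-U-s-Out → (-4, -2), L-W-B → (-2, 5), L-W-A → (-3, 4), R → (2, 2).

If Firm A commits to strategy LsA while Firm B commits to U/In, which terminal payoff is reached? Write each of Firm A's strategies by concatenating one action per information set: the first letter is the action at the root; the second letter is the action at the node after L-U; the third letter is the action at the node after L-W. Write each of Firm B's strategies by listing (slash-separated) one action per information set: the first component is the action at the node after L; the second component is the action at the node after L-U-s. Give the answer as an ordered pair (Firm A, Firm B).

Trace the play path from the root:
  Firm A plays L
  Firm B plays U at [L]
  Firm A plays s at [L-U]
  Firm B plays In at [L-U-s]
→ terminal payoff (3, 1).
(Firm A's choice at the node after L-W is never reached on this path, so it doesn't affect the outcome.)

(3, 1)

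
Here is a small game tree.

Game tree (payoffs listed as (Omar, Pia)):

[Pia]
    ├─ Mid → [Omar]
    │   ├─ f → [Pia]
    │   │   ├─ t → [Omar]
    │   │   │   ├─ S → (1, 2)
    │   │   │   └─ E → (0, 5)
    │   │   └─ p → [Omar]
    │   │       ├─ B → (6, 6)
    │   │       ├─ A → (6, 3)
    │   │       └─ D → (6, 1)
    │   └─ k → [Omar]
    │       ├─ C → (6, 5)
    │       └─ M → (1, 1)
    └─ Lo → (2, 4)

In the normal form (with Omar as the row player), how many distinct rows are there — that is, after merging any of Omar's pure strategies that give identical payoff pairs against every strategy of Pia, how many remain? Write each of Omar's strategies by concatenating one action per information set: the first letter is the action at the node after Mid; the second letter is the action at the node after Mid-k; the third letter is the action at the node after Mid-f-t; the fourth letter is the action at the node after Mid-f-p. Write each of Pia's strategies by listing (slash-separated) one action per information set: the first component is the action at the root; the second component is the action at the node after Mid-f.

8

Omar has 24 pure strategies: fCSB, fCSA, fCSD, fCEB, fCEA, fCED, fMSB, fMSA, fMSD, fMEB, fMEA, fMED, kCSB, kCSA, kCSD, kCEB, kCEA, kCED, kMSB, kMSA, kMSD, kMEB, kMEA, kMED. Columns: Mid/t, Mid/p, Lo/t, Lo/p.
{fCSB, fMSB} → row (1,2) (6,6) (2,4) (2,4)
{fCSA, fMSA} → row (1,2) (6,3) (2,4) (2,4)
{fCSD, fMSD} → row (1,2) (6,1) (2,4) (2,4)
{fCEB, fMEB} → row (0,5) (6,6) (2,4) (2,4)
{fCEA, fMEA} → row (0,5) (6,3) (2,4) (2,4)
{fCED, fMED} → row (0,5) (6,1) (2,4) (2,4)
{kCSB, kCSA, kCSD, kCEB, kCEA, kCED} → row (6,5) (6,5) (2,4) (2,4)
{kMSB, kMSA, kMSD, kMEB, kMEA, kMED} → row (1,1) (1,1) (2,4) (2,4)
That's 8 distinct rows out of 24 strategies.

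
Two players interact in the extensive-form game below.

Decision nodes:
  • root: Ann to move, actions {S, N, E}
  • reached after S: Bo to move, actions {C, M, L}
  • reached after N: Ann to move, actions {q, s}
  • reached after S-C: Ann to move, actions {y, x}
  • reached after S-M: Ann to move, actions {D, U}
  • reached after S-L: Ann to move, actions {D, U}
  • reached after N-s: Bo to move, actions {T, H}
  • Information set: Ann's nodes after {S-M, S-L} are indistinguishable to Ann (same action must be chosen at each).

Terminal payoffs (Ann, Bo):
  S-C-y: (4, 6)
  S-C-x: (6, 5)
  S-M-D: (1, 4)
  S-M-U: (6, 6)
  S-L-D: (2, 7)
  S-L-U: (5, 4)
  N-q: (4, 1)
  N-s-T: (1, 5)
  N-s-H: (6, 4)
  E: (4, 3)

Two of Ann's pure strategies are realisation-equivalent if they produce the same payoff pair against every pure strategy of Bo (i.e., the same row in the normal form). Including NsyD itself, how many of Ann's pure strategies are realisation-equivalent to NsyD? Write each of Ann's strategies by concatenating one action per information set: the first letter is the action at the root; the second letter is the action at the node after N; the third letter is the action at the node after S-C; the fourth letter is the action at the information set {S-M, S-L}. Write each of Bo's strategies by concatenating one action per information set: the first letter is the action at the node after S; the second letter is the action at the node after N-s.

Row for NsyD (columns CT, CH, MT, MH, LT, LH): (1,5) (6,4) (1,5) (6,4) (1,5) (6,4).
Under NsyD, Ann's choice at the node after S-C and at the information set {S-M, S-L} can never be reached regardless of what Bo does, so varying those choices leaves every outcome unchanged.
Holding the reachable choices fixed and varying the unreachable ones freely already gives 2 × 2 = 4 equivalent strategies.
No other strategy reproduces this row, so those 4 are the full class: NsyD, NsyU, NsxD, NsxU.

4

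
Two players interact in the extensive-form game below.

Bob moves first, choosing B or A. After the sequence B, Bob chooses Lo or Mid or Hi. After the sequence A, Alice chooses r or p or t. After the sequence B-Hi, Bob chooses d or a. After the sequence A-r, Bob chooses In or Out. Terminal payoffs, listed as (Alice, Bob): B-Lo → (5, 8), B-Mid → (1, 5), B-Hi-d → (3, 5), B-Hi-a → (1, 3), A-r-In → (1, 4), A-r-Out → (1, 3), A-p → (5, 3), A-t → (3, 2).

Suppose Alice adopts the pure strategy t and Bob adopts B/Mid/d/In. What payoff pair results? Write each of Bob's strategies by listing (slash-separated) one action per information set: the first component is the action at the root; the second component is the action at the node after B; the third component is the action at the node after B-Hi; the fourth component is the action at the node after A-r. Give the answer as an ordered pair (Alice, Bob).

Trace the play path from the root:
  Bob plays B
  Bob plays Mid at [B]
→ terminal payoff (1, 5).
(Alice's choice at the node after A is never reached on this path, so it doesn't affect the outcome.)

(1, 5)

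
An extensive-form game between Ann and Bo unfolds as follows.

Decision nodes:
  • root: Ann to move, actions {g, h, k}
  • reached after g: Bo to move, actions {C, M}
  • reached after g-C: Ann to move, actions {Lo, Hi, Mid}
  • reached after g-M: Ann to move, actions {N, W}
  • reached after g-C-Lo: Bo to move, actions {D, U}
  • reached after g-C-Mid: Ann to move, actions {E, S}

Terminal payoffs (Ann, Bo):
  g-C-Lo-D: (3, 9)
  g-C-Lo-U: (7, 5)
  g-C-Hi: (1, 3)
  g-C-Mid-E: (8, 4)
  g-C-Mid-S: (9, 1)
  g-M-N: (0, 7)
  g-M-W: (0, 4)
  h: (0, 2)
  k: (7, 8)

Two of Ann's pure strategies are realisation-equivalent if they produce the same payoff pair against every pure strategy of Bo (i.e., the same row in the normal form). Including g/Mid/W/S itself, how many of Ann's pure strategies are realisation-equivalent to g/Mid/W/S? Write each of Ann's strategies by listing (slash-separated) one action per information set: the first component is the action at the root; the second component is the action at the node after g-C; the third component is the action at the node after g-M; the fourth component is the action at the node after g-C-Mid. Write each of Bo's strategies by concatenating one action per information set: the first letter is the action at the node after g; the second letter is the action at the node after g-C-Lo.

Row for g/Mid/W/S (columns CD, CU, MD, MU): (9,1) (9,1) (0,4) (0,4).
Every one of Ann's information sets is on the play path for some reply by Bo when Ann follows g/Mid/W/S.
Changing the action at any of them therefore changes at least one column, so only g/Mid/W/S itself gives this row.

1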